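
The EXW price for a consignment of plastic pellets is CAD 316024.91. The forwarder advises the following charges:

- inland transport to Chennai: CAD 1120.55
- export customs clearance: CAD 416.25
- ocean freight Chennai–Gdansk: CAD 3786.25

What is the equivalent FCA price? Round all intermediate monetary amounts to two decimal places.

FCA price: CAD 317561.71

Not relevant to the conversion: freight — on the buyer under both terms; not part of either seller's price.
From EXW to FCA, the seller additionally bears: inland to port, export clearance.
FCA price = 316024.91 + 1120.55 + 416.25 = 317561.71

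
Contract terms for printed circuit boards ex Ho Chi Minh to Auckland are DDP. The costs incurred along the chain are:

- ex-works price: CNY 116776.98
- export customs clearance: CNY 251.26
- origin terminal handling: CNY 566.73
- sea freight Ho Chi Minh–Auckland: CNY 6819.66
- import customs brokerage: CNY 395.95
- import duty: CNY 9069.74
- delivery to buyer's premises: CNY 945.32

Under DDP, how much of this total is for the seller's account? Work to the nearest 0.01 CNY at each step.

Seller's account: CNY 134825.64

DDP: the seller bears all costs including import duty.
Seller's account: goods 116776.98 + export clearance 251.26 + origin terminal 566.73 + freight 6819.66 + brokerage 395.95 + duty 9069.74 + delivery 945.32 = 134825.64
Buyer's account: 0.00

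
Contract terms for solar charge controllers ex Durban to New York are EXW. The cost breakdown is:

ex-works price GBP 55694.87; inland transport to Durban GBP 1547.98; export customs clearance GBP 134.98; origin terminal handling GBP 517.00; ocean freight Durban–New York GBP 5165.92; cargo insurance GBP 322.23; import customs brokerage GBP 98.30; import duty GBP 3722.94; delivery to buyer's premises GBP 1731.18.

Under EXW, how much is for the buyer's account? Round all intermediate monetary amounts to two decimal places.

Buyer's account: GBP 13240.53

EXW: the seller makes goods available at their premises; the buyer bears all onward costs.
Seller's account: goods 55694.87 = 55694.87
Buyer's account: inland to port 1547.98 + export clearance 134.98 + origin terminal 517.00 + freight 5165.92 + insurance 322.23 + brokerage 98.30 + duty 3722.94 + delivery 1731.18 = 13240.53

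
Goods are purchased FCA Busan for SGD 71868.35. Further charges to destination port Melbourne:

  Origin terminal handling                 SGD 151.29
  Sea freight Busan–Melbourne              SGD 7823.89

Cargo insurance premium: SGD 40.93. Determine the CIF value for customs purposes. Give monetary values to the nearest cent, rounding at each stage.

CIF value: SGD 79884.46

CIF = FCA price + pre-shipment costs + freight + insurance
CIF = 71868.35 + 151.29 + 7823.89 + 40.93 = 79884.46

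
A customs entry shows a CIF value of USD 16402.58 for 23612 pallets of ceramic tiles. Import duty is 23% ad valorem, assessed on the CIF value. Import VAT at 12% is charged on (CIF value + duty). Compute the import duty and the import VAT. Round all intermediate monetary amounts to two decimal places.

Import duty: USD 3772.59; import VAT: USD 2421.02

Import duty = 16402.58 × 23% = 3772.59
VAT base = CIF + duty = 16402.58 + 3772.59 = 20175.17
Import VAT = 20175.17 × 12% = 2421.02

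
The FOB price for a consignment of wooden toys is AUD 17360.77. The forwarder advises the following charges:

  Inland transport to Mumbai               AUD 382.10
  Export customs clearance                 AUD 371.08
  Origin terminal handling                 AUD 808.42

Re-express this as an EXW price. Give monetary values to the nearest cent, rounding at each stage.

EXW price: AUD 15799.17

From FOB to EXW, the seller no longer bears: inland to port, export clearance, origin terminal.
EXW price = 17360.77 − 382.10 − 371.08 − 808.42 = 15799.17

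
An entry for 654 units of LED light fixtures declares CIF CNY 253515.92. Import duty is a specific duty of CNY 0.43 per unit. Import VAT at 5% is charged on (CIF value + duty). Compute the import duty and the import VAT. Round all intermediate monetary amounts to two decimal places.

Import duty: CNY 281.22; import VAT: CNY 12689.86

Import duty = 654 × 0.43 = 281.22
VAT base = CIF + duty = 253515.92 + 281.22 = 253797.14
Import VAT = 253797.14 × 5% = 12689.86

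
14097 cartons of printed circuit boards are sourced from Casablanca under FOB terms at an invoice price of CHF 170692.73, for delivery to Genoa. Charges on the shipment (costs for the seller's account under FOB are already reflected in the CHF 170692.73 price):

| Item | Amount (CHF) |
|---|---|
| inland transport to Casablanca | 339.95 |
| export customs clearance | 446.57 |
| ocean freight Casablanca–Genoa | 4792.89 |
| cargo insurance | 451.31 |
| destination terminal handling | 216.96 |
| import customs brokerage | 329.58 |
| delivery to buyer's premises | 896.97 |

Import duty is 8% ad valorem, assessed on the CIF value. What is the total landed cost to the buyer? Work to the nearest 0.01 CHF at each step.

Total landed cost: CHF 191455.39

FOB: the seller bears costs until goods are on board at the origin port; the buyer bears freight, insurance and all costs thereafter.
Already in the invoice (seller's account under FOB): inland to port, export clearance — exclude.
CIF value = FOB price + freight + insurance = 170692.73 + 4792.89 + 451.31 = 175936.93
Import duty = 175936.93 × 8% = 14074.95
Buyer bears: freight 4792.89 + insurance 451.31 + destination terminal 216.96 + brokerage 329.58 + delivery 896.97 + duty 14074.95 = 20762.66
Landed cost = invoice 170692.73 + 20762.66 = 191455.39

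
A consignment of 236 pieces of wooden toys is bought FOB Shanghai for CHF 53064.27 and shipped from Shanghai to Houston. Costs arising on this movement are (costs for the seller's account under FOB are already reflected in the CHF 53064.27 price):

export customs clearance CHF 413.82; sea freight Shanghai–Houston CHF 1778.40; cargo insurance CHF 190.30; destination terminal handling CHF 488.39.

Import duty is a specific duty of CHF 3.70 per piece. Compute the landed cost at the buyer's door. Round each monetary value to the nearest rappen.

FOB: the seller bears costs until goods are on board at the origin port; the buyer bears freight, insurance and all costs thereafter.
Already in the invoice (seller's account under FOB): export clearance — exclude.
CIF value = FOB price + freight + insurance = 53064.27 + 1778.40 + 190.30 = 55032.97
Import duty = 236 × 3.70 = 873.20
Buyer bears: freight 1778.40 + insurance 190.30 + destination terminal 488.39 + duty 873.20 = 3330.29
Landed cost = invoice 53064.27 + 3330.29 = 56394.56

Total landed cost: CHF 56394.56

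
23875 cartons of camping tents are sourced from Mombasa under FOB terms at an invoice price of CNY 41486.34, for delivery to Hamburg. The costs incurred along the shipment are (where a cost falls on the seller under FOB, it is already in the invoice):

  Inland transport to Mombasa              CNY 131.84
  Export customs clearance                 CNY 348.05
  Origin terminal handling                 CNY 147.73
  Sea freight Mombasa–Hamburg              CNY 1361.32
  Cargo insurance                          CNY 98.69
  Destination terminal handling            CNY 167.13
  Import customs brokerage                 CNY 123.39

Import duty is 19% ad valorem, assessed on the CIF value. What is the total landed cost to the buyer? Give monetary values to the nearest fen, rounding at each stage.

Total landed cost: CNY 51396.68

FOB: the seller bears costs until goods are on board at the origin port; the buyer bears freight, insurance and all costs thereafter.
Already in the invoice (seller's account under FOB): inland to port, export clearance, origin terminal — exclude.
CIF value = FOB price + freight + insurance = 41486.34 + 1361.32 + 98.69 = 42946.35
Import duty = 42946.35 × 19% = 8159.81
Buyer bears: freight 1361.32 + insurance 98.69 + destination terminal 167.13 + brokerage 123.39 + duty 8159.81 = 9910.34
Landed cost = invoice 41486.34 + 9910.34 = 51396.68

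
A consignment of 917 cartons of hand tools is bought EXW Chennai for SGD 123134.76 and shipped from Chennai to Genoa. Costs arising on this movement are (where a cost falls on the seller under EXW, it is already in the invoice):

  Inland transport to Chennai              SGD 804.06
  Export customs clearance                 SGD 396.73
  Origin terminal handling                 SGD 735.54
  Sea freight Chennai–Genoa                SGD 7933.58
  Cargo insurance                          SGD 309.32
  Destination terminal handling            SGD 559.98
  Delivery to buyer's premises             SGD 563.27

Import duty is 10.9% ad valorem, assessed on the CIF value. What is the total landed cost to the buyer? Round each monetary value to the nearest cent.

Total landed cost: SGD 148968.46

EXW: the seller makes goods available at their premises; the buyer bears all onward costs.
CIF value = EXW price + inland to port + export clearance + origin terminal + freight + insurance = 123134.76 + 804.06 + 396.73 + 735.54 + 7933.58 + 309.32 = 133313.99
Import duty = 133313.99 × 10.9% = 14531.22
Buyer bears: inland to port 804.06 + export clearance 396.73 + origin terminal 735.54 + freight 7933.58 + insurance 309.32 + destination terminal 559.98 + delivery 563.27 + duty 14531.22 = 25833.70
Landed cost = invoice 123134.76 + 25833.70 = 148968.46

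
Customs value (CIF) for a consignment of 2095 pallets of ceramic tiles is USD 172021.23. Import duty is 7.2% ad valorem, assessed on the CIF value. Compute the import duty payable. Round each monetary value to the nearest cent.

Import duty: USD 12385.53

Import duty = 172021.23 × 7.2% = 12385.53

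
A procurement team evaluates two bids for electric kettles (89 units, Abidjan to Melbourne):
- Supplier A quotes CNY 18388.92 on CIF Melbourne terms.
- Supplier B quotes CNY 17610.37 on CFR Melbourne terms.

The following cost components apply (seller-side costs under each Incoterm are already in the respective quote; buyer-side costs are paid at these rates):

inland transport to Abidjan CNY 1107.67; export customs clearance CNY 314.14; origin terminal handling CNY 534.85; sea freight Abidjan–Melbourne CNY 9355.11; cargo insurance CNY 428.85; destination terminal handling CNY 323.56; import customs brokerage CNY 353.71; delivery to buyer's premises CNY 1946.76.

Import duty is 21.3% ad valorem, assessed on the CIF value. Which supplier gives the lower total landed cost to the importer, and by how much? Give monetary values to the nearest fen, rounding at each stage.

Supplier A (CIF):
The CIF price already equals the CIF value: 18388.92
Import duty = 18388.92 × 21.3% = 3916.84
Buyer bears (A): 323.56 + 353.71 + 1946.76 = 2624.03
Landed cost (A) = invoice 18388.92 + 2624.03 + duty 3916.84 = 24929.79
Supplier B (CFR):
CIF value = CFR price + insurance = 17610.37 + 428.85 = 18039.22
Import duty = 18039.22 × 21.3% = 3842.35
Buyer bears (B): 428.85 + 323.56 + 353.71 + 1946.76 = 3052.88
Landed cost (B) = invoice 17610.37 + 3052.88 + duty 3842.35 = 24505.60
Difference = |24929.79 − 24505.60| = 424.19

Supplier B is cheaper by CNY 424.19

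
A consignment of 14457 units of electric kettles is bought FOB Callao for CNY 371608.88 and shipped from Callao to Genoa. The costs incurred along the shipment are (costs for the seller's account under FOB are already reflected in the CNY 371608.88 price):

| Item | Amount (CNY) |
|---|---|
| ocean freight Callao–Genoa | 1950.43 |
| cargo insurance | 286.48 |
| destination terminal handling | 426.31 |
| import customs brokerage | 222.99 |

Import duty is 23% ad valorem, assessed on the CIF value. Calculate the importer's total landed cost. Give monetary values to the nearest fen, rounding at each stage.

Total landed cost: CNY 460479.62

FOB: the seller bears costs until goods are on board at the origin port; the buyer bears freight, insurance and all costs thereafter.
CIF value = FOB price + freight + insurance = 371608.88 + 1950.43 + 286.48 = 373845.79
Import duty = 373845.79 × 23% = 85984.53
Buyer bears: freight 1950.43 + insurance 286.48 + destination terminal 426.31 + brokerage 222.99 + duty 85984.53 = 88870.74
Landed cost = invoice 371608.88 + 88870.74 = 460479.62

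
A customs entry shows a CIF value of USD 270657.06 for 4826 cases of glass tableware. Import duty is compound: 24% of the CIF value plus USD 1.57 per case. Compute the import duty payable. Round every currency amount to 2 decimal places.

Import duty: USD 72534.51

Ad valorem component: 270657.06 × 24% = 64957.69
Specific component: 4826 × 1.57 = 7576.82
Import duty = 64957.69 + 7576.82 = 72534.51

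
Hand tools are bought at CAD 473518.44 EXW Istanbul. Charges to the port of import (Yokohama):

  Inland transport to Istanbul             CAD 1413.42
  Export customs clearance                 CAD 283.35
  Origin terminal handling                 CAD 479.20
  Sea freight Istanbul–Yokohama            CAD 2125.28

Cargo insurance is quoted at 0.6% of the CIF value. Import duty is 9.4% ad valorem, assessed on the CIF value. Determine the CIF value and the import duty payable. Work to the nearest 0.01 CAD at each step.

CIF value: CAD 480703.91; import duty: CAD 45186.17

Let C be the CIF value. C = EXW price + pre-shipment costs + freight + 0.6% × C
C − 0.6% × C = 473518.44 + 1413.42 + 283.35 + 479.20 + 2125.28
0.994 × C = 477819.69
C = 477819.69 / 0.994 = 480703.91
Insurance premium = 0.6% × 480703.91 = 2884.22
Import duty = 480703.91 × 9.4% = 45186.17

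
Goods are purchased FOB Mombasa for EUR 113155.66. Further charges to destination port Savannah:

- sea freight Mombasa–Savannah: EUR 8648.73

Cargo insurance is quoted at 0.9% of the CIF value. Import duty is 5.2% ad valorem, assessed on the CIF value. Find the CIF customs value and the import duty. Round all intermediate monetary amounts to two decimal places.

Let C be the CIF value. C = FOB price + freight + 0.9% × C
C − 0.9% × C = 113155.66 + 8648.73
0.991 × C = 121804.39
C = 121804.39 / 0.991 = 122910.59
Insurance premium = 0.9% × 122910.59 = 1106.20
Import duty = 122910.59 × 5.2% = 6391.35

CIF value: EUR 122910.59; import duty: EUR 6391.35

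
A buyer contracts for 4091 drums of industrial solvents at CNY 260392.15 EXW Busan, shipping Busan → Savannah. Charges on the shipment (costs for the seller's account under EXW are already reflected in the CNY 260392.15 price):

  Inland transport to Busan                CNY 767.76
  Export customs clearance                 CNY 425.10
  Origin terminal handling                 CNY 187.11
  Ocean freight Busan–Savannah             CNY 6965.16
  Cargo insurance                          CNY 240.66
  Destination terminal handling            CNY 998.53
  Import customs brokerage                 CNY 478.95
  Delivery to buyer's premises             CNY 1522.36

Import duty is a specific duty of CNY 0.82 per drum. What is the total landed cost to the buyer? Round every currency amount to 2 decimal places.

EXW: the seller makes goods available at their premises; the buyer bears all onward costs.
CIF value = EXW price + inland to port + export clearance + origin terminal + freight + insurance = 260392.15 + 767.76 + 425.10 + 187.11 + 6965.16 + 240.66 = 268977.94
Import duty = 4091 × 0.82 = 3354.62
Buyer bears: inland to port 767.76 + export clearance 425.10 + origin terminal 187.11 + freight 6965.16 + insurance 240.66 + destination terminal 998.53 + brokerage 478.95 + delivery 1522.36 + duty 3354.62 = 14940.25
Landed cost = invoice 260392.15 + 14940.25 = 275332.40

Total landed cost: CNY 275332.40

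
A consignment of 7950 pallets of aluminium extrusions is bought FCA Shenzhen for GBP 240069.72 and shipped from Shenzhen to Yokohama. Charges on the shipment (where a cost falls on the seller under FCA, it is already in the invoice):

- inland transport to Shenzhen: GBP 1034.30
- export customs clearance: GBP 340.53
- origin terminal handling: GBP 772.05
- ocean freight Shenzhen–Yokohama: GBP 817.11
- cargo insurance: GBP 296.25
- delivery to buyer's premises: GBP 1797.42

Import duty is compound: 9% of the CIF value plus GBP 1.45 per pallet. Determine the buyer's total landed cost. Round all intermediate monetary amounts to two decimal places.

FCA: the seller delivers export-cleared goods to the carrier; the buyer bears costs from that point.
Already in the invoice (seller's account under FCA): inland to port, export clearance — exclude.
CIF value = FCA price + origin terminal + freight + insurance = 240069.72 + 772.05 + 817.11 + 296.25 = 241955.13
Ad valorem component: 241955.13 × 9% = 21775.96
Specific component: 7950 × 1.45 = 11527.50
Import duty = 21775.96 + 11527.50 = 33303.46
Buyer bears: origin terminal 772.05 + freight 817.11 + insurance 296.25 + delivery 1797.42 + duty 33303.46 = 36986.29
Landed cost = invoice 240069.72 + 36986.29 = 277056.01

Total landed cost: GBP 277056.01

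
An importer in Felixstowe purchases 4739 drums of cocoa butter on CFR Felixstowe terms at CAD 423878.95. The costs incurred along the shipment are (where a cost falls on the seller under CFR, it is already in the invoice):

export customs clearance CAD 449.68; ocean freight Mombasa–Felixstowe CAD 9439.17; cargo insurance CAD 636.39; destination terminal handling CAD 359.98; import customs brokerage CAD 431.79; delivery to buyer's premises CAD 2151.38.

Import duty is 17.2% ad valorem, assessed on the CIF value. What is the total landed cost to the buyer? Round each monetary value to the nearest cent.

CFR: the seller pays costs through ocean freight to the destination port, but not insurance.
Already in the invoice (seller's account under CFR): export clearance, freight — exclude.
CIF value = CFR price + insurance = 423878.95 + 636.39 = 424515.34
Import duty = 424515.34 × 17.2% = 73016.64
Buyer bears: insurance 636.39 + destination terminal 359.98 + brokerage 431.79 + delivery 2151.38 + duty 73016.64 = 76596.18
Landed cost = invoice 423878.95 + 76596.18 = 500475.13

Total landed cost: CAD 500475.13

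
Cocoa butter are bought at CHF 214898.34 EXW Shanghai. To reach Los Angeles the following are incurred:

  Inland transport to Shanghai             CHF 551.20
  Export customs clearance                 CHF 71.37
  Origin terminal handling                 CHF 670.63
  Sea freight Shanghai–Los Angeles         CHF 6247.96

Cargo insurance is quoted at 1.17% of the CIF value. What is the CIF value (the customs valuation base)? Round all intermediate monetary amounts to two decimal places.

CIF value: CHF 225072.85

Let C be the CIF value. C = EXW price + pre-shipment costs + freight + 1.17% × C
C − 1.17% × C = 214898.34 + 551.20 + 71.37 + 670.63 + 6247.96
0.9883 × C = 222439.50
C = 222439.50 / 0.9883 = 225072.85
Insurance premium = 1.17% × 225072.85 = 2633.35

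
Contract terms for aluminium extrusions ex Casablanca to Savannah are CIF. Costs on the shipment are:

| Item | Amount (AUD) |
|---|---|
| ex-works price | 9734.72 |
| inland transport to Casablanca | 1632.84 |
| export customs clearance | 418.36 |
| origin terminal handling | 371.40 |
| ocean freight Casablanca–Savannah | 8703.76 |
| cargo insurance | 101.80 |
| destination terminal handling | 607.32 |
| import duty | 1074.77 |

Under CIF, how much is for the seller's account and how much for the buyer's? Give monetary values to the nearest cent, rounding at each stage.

Seller: AUD 20962.88; buyer: AUD 1682.09

CIF: the seller pays costs through ocean freight and marine insurance to the destination port.
Seller's account: goods 9734.72 + inland to port 1632.84 + export clearance 418.36 + origin terminal 371.40 + freight 8703.76 + insurance 101.80 = 20962.88
Buyer's account: destination terminal 607.32 + duty 1074.77 = 1682.09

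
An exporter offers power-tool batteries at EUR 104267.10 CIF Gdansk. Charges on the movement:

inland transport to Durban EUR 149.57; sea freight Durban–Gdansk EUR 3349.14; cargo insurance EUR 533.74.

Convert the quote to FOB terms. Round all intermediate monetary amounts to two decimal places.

FOB price: EUR 100384.22

Not relevant to the conversion: inland to port — on the seller under both CIF and FOB; already in the CIF price and stays in the FOB price.
From CIF to FOB, the seller no longer bears: freight, insurance.
FOB price = 104267.10 − 3349.14 − 533.74 = 100384.22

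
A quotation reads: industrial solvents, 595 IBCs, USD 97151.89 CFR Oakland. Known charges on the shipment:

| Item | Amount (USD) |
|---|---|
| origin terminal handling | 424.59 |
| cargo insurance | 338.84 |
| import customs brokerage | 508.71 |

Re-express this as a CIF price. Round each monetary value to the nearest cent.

Not relevant to the conversion: origin terminal — on the seller under both CFR and CIF; already in the CFR price and stays in the CIF price. brokerage — on the buyer under both terms; not part of either seller's price.
From CFR to CIF, the seller additionally bears: insurance.
CIF price = 97151.89 + 338.84 = 97490.73

CIF price: USD 97490.73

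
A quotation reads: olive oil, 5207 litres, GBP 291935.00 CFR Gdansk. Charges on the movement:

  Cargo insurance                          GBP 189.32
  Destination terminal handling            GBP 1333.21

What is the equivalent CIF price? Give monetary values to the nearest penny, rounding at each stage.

Not relevant to the conversion: destination terminal — on the buyer under both terms; not part of either seller's price.
From CFR to CIF, the seller additionally bears: insurance.
CIF price = 291935.00 + 189.32 = 292124.32

CIF price: GBP 292124.32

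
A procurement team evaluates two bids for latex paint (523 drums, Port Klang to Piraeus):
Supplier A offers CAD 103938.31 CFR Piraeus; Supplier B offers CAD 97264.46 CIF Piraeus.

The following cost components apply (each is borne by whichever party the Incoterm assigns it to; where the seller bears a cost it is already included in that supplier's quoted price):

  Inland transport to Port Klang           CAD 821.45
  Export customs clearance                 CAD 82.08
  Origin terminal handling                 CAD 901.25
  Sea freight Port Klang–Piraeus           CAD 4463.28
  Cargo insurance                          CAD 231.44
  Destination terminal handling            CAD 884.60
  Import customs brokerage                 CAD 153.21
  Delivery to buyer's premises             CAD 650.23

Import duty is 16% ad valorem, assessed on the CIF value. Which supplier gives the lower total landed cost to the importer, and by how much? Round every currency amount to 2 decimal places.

Supplier A (CFR):
CIF value = CFR price + insurance = 103938.31 + 231.44 = 104169.75
Import duty = 104169.75 × 16% = 16667.16
Buyer bears (A): 231.44 + 884.60 + 153.21 + 650.23 = 1919.48
Landed cost (A) = invoice 103938.31 + 1919.48 + duty 16667.16 = 122524.95
Supplier B (CIF):
The CIF price already equals the CIF value: 97264.46
Import duty = 97264.46 × 16% = 15562.31
Buyer bears (B): 884.60 + 153.21 + 650.23 = 1688.04
Landed cost (B) = invoice 97264.46 + 1688.04 + duty 15562.31 = 114514.81
Difference = |122524.95 − 114514.81| = 8010.14

Supplier B is cheaper by CAD 8010.14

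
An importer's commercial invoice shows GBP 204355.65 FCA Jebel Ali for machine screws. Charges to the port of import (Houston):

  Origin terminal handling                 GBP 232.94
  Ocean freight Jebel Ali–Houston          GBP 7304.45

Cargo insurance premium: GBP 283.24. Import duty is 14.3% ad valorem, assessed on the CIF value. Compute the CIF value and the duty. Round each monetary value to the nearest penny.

CIF value: GBP 212176.28; import duty: GBP 30341.21

CIF = FCA price + pre-shipment costs + freight + insurance
CIF = 204355.65 + 232.94 + 7304.45 + 283.24 = 212176.28
Import duty = 212176.28 × 14.3% = 30341.21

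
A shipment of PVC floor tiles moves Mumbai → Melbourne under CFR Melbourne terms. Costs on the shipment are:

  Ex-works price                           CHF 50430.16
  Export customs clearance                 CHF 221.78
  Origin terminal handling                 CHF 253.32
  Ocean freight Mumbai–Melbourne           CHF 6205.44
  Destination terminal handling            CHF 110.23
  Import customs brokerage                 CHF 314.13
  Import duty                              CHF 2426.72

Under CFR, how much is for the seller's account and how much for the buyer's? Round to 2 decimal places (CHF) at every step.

CFR: the seller pays costs through ocean freight to the destination port, but not insurance.
Seller's account: goods 50430.16 + export clearance 221.78 + origin terminal 253.32 + freight 6205.44 = 57110.70
Buyer's account: destination terminal 110.23 + brokerage 314.13 + duty 2426.72 = 2851.08

Seller: CHF 57110.70; buyer: CHF 2851.08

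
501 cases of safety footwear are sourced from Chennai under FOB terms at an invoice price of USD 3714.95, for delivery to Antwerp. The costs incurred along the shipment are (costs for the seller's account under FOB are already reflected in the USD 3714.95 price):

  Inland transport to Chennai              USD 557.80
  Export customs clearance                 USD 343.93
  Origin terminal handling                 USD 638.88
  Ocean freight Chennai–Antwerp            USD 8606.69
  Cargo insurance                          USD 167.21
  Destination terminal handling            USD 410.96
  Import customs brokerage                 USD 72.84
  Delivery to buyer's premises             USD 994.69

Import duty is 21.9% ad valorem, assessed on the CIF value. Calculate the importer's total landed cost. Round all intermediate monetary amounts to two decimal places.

Total landed cost: USD 16702.40

FOB: the seller bears costs until goods are on board at the origin port; the buyer bears freight, insurance and all costs thereafter.
Already in the invoice (seller's account under FOB): inland to port, export clearance, origin terminal — exclude.
CIF value = FOB price + freight + insurance = 3714.95 + 8606.69 + 167.21 = 12488.85
Import duty = 12488.85 × 21.9% = 2735.06
Buyer bears: freight 8606.69 + insurance 167.21 + destination terminal 410.96 + brokerage 72.84 + delivery 994.69 + duty 2735.06 = 12987.45
Landed cost = invoice 3714.95 + 12987.45 = 16702.40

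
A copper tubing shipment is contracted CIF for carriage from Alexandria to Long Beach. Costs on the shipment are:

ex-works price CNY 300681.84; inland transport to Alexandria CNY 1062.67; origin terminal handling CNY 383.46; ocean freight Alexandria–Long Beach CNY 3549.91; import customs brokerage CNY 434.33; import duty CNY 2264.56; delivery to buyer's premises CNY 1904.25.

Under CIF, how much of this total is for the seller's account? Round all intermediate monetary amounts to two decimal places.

CIF: the seller pays costs through ocean freight and marine insurance to the destination port.
Seller's account: goods 300681.84 + inland to port 1062.67 + origin terminal 383.46 + freight 3549.91 = 305677.88
Buyer's account: brokerage 434.33 + duty 2264.56 + delivery 1904.25 = 4603.14

Seller's account: CNY 305677.88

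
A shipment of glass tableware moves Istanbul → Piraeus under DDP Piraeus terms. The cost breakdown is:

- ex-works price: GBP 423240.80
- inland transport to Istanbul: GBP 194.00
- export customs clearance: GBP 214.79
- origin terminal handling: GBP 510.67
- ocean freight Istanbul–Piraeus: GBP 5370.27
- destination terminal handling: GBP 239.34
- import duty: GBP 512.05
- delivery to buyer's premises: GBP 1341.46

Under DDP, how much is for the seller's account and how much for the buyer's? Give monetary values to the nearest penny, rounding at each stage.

DDP: the seller bears all costs including import duty.
Seller's account: goods 423240.80 + inland to port 194.00 + export clearance 214.79 + origin terminal 510.67 + freight 5370.27 + destination terminal 239.34 + duty 512.05 + delivery 1341.46 = 431623.38
Buyer's account: 0.00

Seller: GBP 431623.38; buyer: GBP 0.00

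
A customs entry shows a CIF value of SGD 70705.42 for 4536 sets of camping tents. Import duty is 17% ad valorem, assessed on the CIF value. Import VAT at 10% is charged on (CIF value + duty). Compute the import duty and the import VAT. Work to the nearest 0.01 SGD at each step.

Import duty = 70705.42 × 17% = 12019.92
VAT base = CIF + duty = 70705.42 + 12019.92 = 82725.34
Import VAT = 82725.34 × 10% = 8272.53

Import duty: SGD 12019.92; import VAT: SGD 8272.53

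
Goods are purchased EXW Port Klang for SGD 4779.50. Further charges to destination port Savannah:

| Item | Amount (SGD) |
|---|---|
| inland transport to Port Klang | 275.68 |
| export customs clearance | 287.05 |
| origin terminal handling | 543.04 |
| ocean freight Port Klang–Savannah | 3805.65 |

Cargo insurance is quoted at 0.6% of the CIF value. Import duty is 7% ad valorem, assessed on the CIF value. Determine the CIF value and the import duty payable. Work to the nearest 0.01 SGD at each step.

Let C be the CIF value. C = EXW price + pre-shipment costs + freight + 0.6% × C
C − 0.6% × C = 4779.50 + 275.68 + 287.05 + 543.04 + 3805.65
0.994 × C = 9690.92
C = 9690.92 / 0.994 = 9749.42
Insurance premium = 0.6% × 9749.42 = 58.50
Import duty = 9749.42 × 7% = 682.46

CIF value: SGD 9749.42; import duty: SGD 682.46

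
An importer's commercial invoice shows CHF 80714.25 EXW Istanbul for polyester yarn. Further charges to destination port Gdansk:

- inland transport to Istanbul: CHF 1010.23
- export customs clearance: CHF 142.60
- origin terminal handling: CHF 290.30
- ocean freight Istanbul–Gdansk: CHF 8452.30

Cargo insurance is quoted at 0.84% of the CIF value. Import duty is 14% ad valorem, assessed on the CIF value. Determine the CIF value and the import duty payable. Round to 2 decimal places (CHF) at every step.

Let C be the CIF value. C = EXW price + pre-shipment costs + freight + 0.84% × C
C − 0.84% × C = 80714.25 + 1010.23 + 142.60 + 290.30 + 8452.30
0.9916 × C = 90609.68
C = 90609.68 / 0.9916 = 91377.25
Insurance premium = 0.84% × 91377.25 = 767.57
Import duty = 91377.25 × 14% = 12792.82

CIF value: CHF 91377.25; import duty: CHF 12792.82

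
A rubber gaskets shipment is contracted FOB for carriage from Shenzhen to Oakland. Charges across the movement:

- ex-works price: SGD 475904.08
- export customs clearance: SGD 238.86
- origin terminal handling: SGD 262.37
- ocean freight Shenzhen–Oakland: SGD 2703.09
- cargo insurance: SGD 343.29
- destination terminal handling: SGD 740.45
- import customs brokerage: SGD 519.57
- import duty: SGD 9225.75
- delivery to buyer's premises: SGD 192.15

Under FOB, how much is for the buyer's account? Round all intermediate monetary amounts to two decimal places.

Buyer's account: SGD 13724.30

FOB: the seller bears costs until goods are on board at the origin port; the buyer bears freight, insurance and all costs thereafter.
Seller's account: goods 475904.08 + export clearance 238.86 + origin terminal 262.37 = 476405.31
Buyer's account: freight 2703.09 + insurance 343.29 + destination terminal 740.45 + brokerage 519.57 + duty 9225.75 + delivery 192.15 = 13724.30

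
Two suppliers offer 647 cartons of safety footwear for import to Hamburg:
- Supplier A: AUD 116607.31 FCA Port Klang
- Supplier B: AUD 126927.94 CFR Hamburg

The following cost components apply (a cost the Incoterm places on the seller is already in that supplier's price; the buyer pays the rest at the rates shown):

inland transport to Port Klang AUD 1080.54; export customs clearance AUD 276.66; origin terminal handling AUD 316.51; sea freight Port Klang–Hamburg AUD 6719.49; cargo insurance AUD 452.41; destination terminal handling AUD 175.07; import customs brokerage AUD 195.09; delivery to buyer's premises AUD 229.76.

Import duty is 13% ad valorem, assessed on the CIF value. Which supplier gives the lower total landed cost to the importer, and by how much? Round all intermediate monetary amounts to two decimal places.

Supplier A is cheaper by AUD 3711.64

Supplier A (FCA):
CIF value = FCA price + origin terminal + freight + insurance = 116607.31 + 316.51 + 6719.49 + 452.41 = 124095.72
Import duty = 124095.72 × 13% = 16132.44
Buyer bears (A): 316.51 + 6719.49 + 452.41 + 175.07 + 195.09 + 229.76 = 8088.33
Landed cost (A) = invoice 116607.31 + 8088.33 + duty 16132.44 = 140828.08
Supplier B (CFR):
CIF value = CFR price + insurance = 126927.94 + 452.41 = 127380.35
Import duty = 127380.35 × 13% = 16559.45
Buyer bears (B): 452.41 + 175.07 + 195.09 + 229.76 = 1052.33
Landed cost (B) = invoice 126927.94 + 1052.33 + duty 16559.45 = 144539.72
Difference = |140828.08 − 144539.72| = 3711.64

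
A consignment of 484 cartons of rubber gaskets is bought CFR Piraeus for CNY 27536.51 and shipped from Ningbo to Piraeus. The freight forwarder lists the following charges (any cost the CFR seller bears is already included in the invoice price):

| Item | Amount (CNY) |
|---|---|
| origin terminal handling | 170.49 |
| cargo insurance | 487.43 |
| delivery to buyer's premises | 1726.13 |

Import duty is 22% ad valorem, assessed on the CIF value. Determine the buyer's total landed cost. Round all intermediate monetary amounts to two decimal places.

Total landed cost: CNY 35915.34

CFR: the seller pays costs through ocean freight to the destination port, but not insurance.
Already in the invoice (seller's account under CFR): origin terminal — exclude.
CIF value = CFR price + insurance = 27536.51 + 487.43 = 28023.94
Import duty = 28023.94 × 22% = 6165.27
Buyer bears: insurance 487.43 + delivery 1726.13 + duty 6165.27 = 8378.83
Landed cost = invoice 27536.51 + 8378.83 = 35915.34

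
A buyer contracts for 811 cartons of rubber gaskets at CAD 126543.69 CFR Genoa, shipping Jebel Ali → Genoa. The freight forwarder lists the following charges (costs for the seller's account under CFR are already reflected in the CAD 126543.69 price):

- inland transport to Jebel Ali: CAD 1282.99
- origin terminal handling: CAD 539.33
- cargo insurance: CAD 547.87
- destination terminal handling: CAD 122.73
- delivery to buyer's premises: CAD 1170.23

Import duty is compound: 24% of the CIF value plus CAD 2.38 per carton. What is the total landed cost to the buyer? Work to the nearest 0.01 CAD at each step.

Total landed cost: CAD 160816.67

CFR: the seller pays costs through ocean freight to the destination port, but not insurance.
Already in the invoice (seller's account under CFR): inland to port, origin terminal — exclude.
CIF value = CFR price + insurance = 126543.69 + 547.87 = 127091.56
Ad valorem component: 127091.56 × 24% = 30501.97
Specific component: 811 × 2.38 = 1930.18
Import duty = 30501.97 + 1930.18 = 32432.15
Buyer bears: insurance 547.87 + destination terminal 122.73 + delivery 1170.23 + duty 32432.15 = 34272.98
Landed cost = invoice 126543.69 + 34272.98 = 160816.67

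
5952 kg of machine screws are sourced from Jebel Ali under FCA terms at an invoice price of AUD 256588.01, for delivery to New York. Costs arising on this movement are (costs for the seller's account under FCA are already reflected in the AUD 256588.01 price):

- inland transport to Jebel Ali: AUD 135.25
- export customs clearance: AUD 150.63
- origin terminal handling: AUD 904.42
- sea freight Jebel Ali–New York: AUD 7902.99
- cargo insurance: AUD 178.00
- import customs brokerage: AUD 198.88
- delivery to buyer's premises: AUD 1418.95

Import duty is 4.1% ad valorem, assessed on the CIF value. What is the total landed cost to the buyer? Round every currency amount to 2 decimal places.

Total landed cost: AUD 278079.76

FCA: the seller delivers export-cleared goods to the carrier; the buyer bears costs from that point.
Already in the invoice (seller's account under FCA): inland to port, export clearance — exclude.
CIF value = FCA price + origin terminal + freight + insurance = 256588.01 + 904.42 + 7902.99 + 178.00 = 265573.42
Import duty = 265573.42 × 4.1% = 10888.51
Buyer bears: origin terminal 904.42 + freight 7902.99 + insurance 178.00 + brokerage 198.88 + delivery 1418.95 + duty 10888.51 = 21491.75
Landed cost = invoice 256588.01 + 21491.75 = 278079.76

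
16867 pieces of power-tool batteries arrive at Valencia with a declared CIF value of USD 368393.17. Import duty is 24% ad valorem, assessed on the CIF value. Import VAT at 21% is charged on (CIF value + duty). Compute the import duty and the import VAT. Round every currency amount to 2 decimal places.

Import duty: USD 88414.36; import VAT: USD 95929.58

Import duty = 368393.17 × 24% = 88414.36
VAT base = CIF + duty = 368393.17 + 88414.36 = 456807.53
Import VAT = 456807.53 × 21% = 95929.58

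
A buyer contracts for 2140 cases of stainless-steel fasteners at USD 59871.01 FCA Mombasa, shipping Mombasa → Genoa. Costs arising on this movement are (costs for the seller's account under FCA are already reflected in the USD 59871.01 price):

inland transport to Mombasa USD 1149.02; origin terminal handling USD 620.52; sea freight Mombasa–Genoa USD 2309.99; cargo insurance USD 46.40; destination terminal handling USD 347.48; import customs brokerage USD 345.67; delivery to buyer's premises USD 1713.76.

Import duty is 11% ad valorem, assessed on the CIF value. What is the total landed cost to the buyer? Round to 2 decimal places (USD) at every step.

Total landed cost: USD 72168.10

FCA: the seller delivers export-cleared goods to the carrier; the buyer bears costs from that point.
Already in the invoice (seller's account under FCA): inland to port — exclude.
CIF value = FCA price + origin terminal + freight + insurance = 59871.01 + 620.52 + 2309.99 + 46.40 = 62847.92
Import duty = 62847.92 × 11% = 6913.27
Buyer bears: origin terminal 620.52 + freight 2309.99 + insurance 46.40 + destination terminal 347.48 + brokerage 345.67 + delivery 1713.76 + duty 6913.27 = 12297.09
Landed cost = invoice 59871.01 + 12297.09 = 72168.10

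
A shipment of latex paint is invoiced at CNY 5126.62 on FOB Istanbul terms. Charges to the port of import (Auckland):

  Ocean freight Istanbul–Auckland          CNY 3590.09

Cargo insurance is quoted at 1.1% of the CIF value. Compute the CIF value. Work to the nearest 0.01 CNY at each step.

CIF value: CNY 8813.66

Let C be the CIF value. C = FOB price + freight + 1.1% × C
C − 1.1% × C = 5126.62 + 3590.09
0.989 × C = 8716.71
C = 8716.71 / 0.989 = 8813.66
Insurance premium = 1.1% × 8813.66 = 96.95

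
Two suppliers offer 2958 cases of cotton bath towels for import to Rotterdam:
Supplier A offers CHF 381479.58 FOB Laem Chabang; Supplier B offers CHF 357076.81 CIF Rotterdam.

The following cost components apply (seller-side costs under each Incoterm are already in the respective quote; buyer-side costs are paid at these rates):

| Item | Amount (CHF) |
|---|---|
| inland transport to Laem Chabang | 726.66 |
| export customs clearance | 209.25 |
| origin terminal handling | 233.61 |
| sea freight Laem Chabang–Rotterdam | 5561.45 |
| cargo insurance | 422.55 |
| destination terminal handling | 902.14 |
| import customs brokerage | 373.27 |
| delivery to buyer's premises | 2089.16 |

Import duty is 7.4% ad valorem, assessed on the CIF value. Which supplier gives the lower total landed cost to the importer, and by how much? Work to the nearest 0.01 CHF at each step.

Supplier A (FOB):
CIF value = FOB price + freight + insurance = 381479.58 + 5561.45 + 422.55 = 387463.58
Import duty = 387463.58 × 7.4% = 28672.30
Buyer bears (A): 5561.45 + 422.55 + 902.14 + 373.27 + 2089.16 = 9348.57
Landed cost (A) = invoice 381479.58 + 9348.57 + duty 28672.30 = 419500.45
Supplier B (CIF):
The CIF price already equals the CIF value: 357076.81
Import duty = 357076.81 × 7.4% = 26423.68
Buyer bears (B): 902.14 + 373.27 + 2089.16 = 3364.57
Landed cost (B) = invoice 357076.81 + 3364.57 + duty 26423.68 = 386865.06
Difference = |419500.45 − 386865.06| = 32635.39

Supplier B is cheaper by CHF 32635.39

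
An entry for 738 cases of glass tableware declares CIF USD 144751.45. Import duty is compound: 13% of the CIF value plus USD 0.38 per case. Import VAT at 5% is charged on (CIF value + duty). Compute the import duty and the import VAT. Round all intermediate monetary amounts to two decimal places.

Ad valorem component: 144751.45 × 13% = 18817.69
Specific component: 738 × 0.38 = 280.44
Import duty = 18817.69 + 280.44 = 19098.13
VAT base = CIF + duty = 144751.45 + 19098.13 = 163849.58
Import VAT = 163849.58 × 5% = 8192.48

Import duty: USD 19098.13; import VAT: USD 8192.48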